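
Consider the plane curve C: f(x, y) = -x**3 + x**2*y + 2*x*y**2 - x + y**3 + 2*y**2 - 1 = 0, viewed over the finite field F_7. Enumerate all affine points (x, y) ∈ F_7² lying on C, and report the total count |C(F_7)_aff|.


Affine F_7-points: {(0, 6), (1, 3), (2, 1), (4, 1)}; count = 4.

For each of the 49 pairs (x, y) ∈ F_7², evaluate f(x, y) mod 7. Record the zeros.
  x = 0: [0↦6, 1↦2, 2↦1, 3↦2, 4↦4, 5↦6, 6↦0]  zeros at y ∈ {6}
  x = 1: [0↦4, 1↦3, 2↦2, 3↦0, 4↦3, 5↦3, 6↦6]  zeros at y ∈ {3}
  x = 2: [0↦3, 1↦0, 2↦1, 3↦5, 4↦4, 5↦4, 6↦4]  zeros at y ∈ {1}
  x = 3: [0↦4, 1↦1, 2↦6, 3↦4, 4↦1, 5↦3, 6↦2]  zeros at y ∈ ∅
  x = 4: [0↦1, 1↦0, 2↦4, 3↦5, 4↦2, 5↦1, 6↦1]  zeros at y ∈ {1}
  x = 5: [0↦2, 1↦5, 2↦3, 3↦2, 4↦1, 5↦6, 6↦2]  zeros at y ∈ ∅
  x = 6: [0↦1, 1↦3, 2↦4, 3↦3, 4↦6, 5↦5, 6↦6]  zeros at y ∈ ∅
Collecting zeros: affine points = {(0, 6), (1, 3), (2, 1), (4, 1)}.
Total count |C(F_7)_aff| = 4.


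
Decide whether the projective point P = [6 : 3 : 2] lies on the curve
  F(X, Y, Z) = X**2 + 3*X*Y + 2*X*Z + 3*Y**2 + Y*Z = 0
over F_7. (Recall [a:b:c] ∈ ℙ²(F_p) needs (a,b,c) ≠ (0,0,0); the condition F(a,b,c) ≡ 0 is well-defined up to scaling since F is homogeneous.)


F(6,3,2) ≡ 0 (mod 7); P is on the curve.

Evaluate F(6, 3, 2) term-by-term (mod 7).
  X**2 ↦ 1·36·1·1 = 36
  3*X*Y ↦ 3·6·3·1 = 54
  2*X*Z ↦ 2·6·1·2 = 24
  3*Y**2 ↦ 3·1·9·1 = 27
  Y*Z ↦ 1·1·3·2 = 6
Sum: F(6, 3, 2) = (36) + (54) + (24) + (27) + (6) = 147.
Reducing mod 7: 147 ≡ 0 (mod 7).
Since F(a, b, c) ≡ 0 (mod 7), P lies on the curve.


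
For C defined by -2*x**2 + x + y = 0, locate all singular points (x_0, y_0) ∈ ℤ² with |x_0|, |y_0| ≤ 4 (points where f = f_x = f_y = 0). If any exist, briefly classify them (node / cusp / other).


No singular points in the scanned grid; C is smooth there.

Compute partial derivatives:
  f_x = 1 - 4*x.
  f_y = 1.
f_y = 1 is a nonzero constant, so f_y never vanishes: no point (x, y) can satisfy f = f_x = f_y = 0. In particular no (x, y) ∈ {−4, ..., 4}² is singular; the curve is smooth.


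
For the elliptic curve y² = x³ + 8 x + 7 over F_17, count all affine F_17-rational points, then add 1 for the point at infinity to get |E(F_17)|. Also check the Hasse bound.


Affine points = {(1, 4), (1, 13), (4, 1), (4, 16), (5, 6), (5, 11), (6, 4), (6, 13), (7, 7), (7, 10), (9, 3), (9, 14), (10, 4), (10, 13), (11, 7), (11, 10), (13, 8), (13, 9), (15, 0), (16, 7), (16, 10)}; affine count = 21; |E(F_17)| = 22.

Discriminant check: Δ ∝ 4a³ + 27b² = 4·8³ + 27·7² = 4·512 + 27·49 ≡ 5 (mod 17). Nonzero ⇒ E is nonsingular.
For each x ∈ F_17, compute rhs = x³ + 8·x + 7 mod 17, then count y ∈ F_17 with y² ≡ rhs.
  x = 0: rhs = 7, matching y values: none (0 points).
  x = 1: rhs = 16, matching y values: 4, 13 (2 points).
  x = 2: rhs = 14, matching y values: none (0 points).
  x = 3: rhs = 7, matching y values: none (0 points).
  x = 4: rhs = 1, matching y values: 1, 16 (2 points).
  x = 5: rhs = 2, matching y values: 6, 11 (2 points).
  x = 6: rhs = 16, matching y values: 4, 13 (2 points).
  x = 7: rhs = 15, matching y values: 7, 10 (2 points).
  x = 8: rhs = 5, matching y values: none (0 points).
  x = 9: rhs = 9, matching y values: 3, 14 (2 points).
  x = 10: rhs = 16, matching y values: 4, 13 (2 points).
  x = 11: rhs = 15, matching y values: 7, 10 (2 points).
  x = 12: rhs = 12, matching y values: none (0 points).
  x = 13: rhs = 13, matching y values: 8, 9 (2 points).
  x = 14: rhs = 7, matching y values: none (0 points).
  x = 15: rhs = 0, matching y values: 0 (1 points).
  x = 16: rhs = 15, matching y values: 7, 10 (2 points).
Total affine count: 21.
Full point count |E(F_17)| = 21 + 1 = 22.
Hasse bound: |22 − (17+1)| = |4| = 4 ≤ 2√17 ≈ 8.2462 ✓.


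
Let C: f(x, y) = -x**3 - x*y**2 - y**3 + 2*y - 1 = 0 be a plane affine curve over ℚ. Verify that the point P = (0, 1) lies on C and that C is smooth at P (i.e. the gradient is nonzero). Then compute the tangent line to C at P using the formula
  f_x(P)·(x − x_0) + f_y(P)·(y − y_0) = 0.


Tangent line at P: -x - y + 1 = 0.

Step 1: f(0, 1) = 0, so P lies on C.
Step 2: partial derivatives
  f_x(x, y) = -3*x**2 - y**2, f_y(x, y) = -2*x*y - 3*y**2 + 2.
  f_x(P) = -1, f_y(P) = -1 (gradient nonzero, so P is smooth).
Step 3: tangent line at P: -1·(x − 0) + -1·(y − 1) = 0.
Expanding: -x - y + 1 = 0.


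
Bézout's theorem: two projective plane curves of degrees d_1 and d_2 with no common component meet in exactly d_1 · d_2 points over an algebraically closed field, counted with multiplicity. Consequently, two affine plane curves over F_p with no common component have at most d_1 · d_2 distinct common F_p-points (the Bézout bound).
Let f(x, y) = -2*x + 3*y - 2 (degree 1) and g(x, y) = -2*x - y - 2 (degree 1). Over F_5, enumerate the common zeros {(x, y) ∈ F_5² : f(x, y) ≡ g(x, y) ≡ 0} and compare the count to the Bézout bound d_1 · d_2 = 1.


Common zeros: {(4, 0)}; count = 1; Bézout bound = 1.

deg(f) = 1, deg(g) = 1, so Bézout bound = 1.
Scan x ∈ F_5. For each x, list the y ∈ F_5 with f(x, y) ≡ 0 and those with g(x, y) ≡ 0 (mod 5); the common zeros in that column are the intersection.
  x = 0: f ≡ 0 at y ∈ {4}; g ≡ 0 at y ∈ {3}; common: ∅.
  x = 1: f ≡ 0 at y ∈ {3}; g ≡ 0 at y ∈ {1}; common: ∅.
  x = 2: f ≡ 0 at y ∈ {2}; g ≡ 0 at y ∈ {4}; common: ∅.
  x = 3: f ≡ 0 at y ∈ {1}; g ≡ 0 at y ∈ {2}; common: ∅.
  x = 4: f ≡ 0 at y ∈ {0}; g ≡ 0 at y ∈ {0}; common: {0}.
Collecting: common zeros = {(4, 0)}, so the count is 1.
Comparison with the Bézout bound: 1 ≤ 1 = deg(f)·deg(g), as expected for curves with no common component (the bound is attained).


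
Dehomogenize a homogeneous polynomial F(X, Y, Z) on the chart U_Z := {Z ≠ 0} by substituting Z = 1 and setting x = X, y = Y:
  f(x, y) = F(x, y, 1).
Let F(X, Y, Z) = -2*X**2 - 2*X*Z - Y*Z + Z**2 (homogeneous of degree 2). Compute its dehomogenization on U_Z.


f(x, y) = -2*x**2 - 2*x - y + 1

On U_Z we set Z = 1. Each monomial c·X^i·Y^j·Z^k in F becomes c·x^i·y^j·1^k = c·x^i·y^j.
Substituting Z = 1: F(X, Y, 1) = -2*x**2 - 2*x - y + 1.
Note: deg(f) ≤ deg(F) = 2; strict inequality happens when F is divisible by Z (lost terms).


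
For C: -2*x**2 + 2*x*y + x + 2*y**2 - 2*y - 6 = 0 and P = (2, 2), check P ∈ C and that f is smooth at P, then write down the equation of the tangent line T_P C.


Tangent line at P: -3*x + 10*y - 14 = 0.

Step 1: f(2, 2) = 0, so P lies on C.
Step 2: partial derivatives
  f_x(x, y) = -4*x + 2*y + 1, f_y(x, y) = 2*x + 4*y - 2.
  f_x(P) = -3, f_y(P) = 10 (gradient nonzero, so P is smooth).
Step 3: tangent line at P: -3·(x − 2) + 10·(y − 2) = 0.
Expanding: -3*x + 10*y - 14 = 0.


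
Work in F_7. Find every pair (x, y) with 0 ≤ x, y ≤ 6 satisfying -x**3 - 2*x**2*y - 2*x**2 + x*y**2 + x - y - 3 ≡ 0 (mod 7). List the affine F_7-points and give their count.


Affine F_7-points: {(0, 4), (1, 1), (1, 2), (2, 4)}; count = 4.

For each of the 49 pairs (x, y) ∈ F_7², evaluate f(x, y) mod 7. Record the zeros.
  x = 0: [0↦4, 1↦3, 2↦2, 3↦1, 4↦0, 5↦6, 6↦5]  zeros at y ∈ {4}
  x = 1: [0↦2, 1↦0, 2↦0, 3↦2, 4↦6, 5↦5, 6↦6]  zeros at y ∈ {1, 2}
  x = 2: [0↦4, 1↦4, 2↦1, 3↦2, 4↦0, 5↦2, 6↦1]  zeros at y ∈ {4}
  x = 3: [0↦4, 1↦2, 2↦6, 3↦2, 4↦4, 5↦5, 6↦5]  zeros at y ∈ ∅
  x = 4: [0↦3, 1↦2, 2↦2, 3↦3, 4↦5, 5↦1, 6↦5]  zeros at y ∈ ∅
  x = 5: [0↦2, 1↦5, 2↦4, 3↦6, 4↦4, 5↦5, 6↦2]  zeros at y ∈ ∅
  x = 6: [0↦2, 1↦5, 2↦6, 3↦5, 4↦2, 5↦4, 6↦4]  zeros at y ∈ ∅
Collecting zeros: affine points = {(0, 4), (1, 1), (1, 2), (2, 4)}.
Total count |C(F_7)_aff| = 4.


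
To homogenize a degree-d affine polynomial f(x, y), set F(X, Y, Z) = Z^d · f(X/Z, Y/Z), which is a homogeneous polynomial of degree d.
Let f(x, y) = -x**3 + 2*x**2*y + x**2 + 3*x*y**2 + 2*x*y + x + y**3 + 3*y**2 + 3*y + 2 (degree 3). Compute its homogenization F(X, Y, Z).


F(X, Y, Z) = -X**3 + 2*X**2*Y + X**2*Z + 3*X*Y**2 + 2*X*Y*Z + X*Z**2 + Y**3 + 3*Y**2*Z + 3*Y*Z**2 + 2*Z**3

deg(f) = 3.
Substitute x = X/Z, y = Y/Z into f, then multiply by Z^3.
  monomial -1·x^3·y^0 ↦ -1·X^3·Y^0·Z^0.
  monomial 2·x^2·y^1 ↦ 2·X^2·Y^1·Z^0.
  monomial 1·x^2·y^0 ↦ 1·X^2·Y^0·Z^1.
  monomial 3·x^1·y^2 ↦ 3·X^1·Y^2·Z^0.
  monomial 2·x^1·y^1 ↦ 2·X^1·Y^1·Z^1.
  monomial 1·x^1·y^0 ↦ 1·X^1·Y^0·Z^2.
  monomial 1·x^0·y^3 ↦ 1·X^0·Y^3·Z^0.
  monomial 3·x^0·y^2 ↦ 3·X^0·Y^2·Z^1.
  monomial 3·x^0·y^1 ↦ 3·X^0·Y^1·Z^2.
  monomial 2·x^0·y^0 ↦ 2·X^0·Y^0·Z^3.
Collecting: F(X, Y, Z) = -X**3 + 2*X**2*Y + X**2*Z + 3*X*Y**2 + 2*X*Y*Z + X*Z**2 + Y**3 + 3*Y**2*Z + 3*Y*Z**2 + 2*Z**3.


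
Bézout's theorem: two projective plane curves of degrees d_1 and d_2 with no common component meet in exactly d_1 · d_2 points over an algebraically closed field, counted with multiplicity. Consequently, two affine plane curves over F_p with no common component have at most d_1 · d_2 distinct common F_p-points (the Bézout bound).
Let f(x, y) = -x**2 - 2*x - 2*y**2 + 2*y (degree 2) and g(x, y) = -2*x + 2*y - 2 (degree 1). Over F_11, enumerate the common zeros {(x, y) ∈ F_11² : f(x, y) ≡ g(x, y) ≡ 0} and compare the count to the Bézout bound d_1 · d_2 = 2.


Common zeros: {(0, 1), (6, 7)}; count = 2; Bézout bound = 2.

deg(f) = 2, deg(g) = 1, so Bézout bound = 2.
Scan x ∈ F_11. For each x, list the y ∈ F_11 with f(x, y) ≡ 0 and those with g(x, y) ≡ 0 (mod 11); the common zeros in that column are the intersection.
  x = 0: f ≡ 0 at y ∈ {0, 1}; g ≡ 0 at y ∈ {1}; common: {1}.
  x = 1: f ≡ 0 at y ∈ ∅; g ≡ 0 at y ∈ {2}; common: ∅.
  x = 2: f ≡ 0 at y ∈ ∅; g ≡ 0 at y ∈ {3}; common: ∅.
  x = 3: f ≡ 0 at y ∈ {5, 7}; g ≡ 0 at y ∈ {4}; common: ∅.
  x = 4: f ≡ 0 at y ∈ ∅; g ≡ 0 at y ∈ {5}; common: ∅.
  x = 5: f ≡ 0 at y ∈ ∅; g ≡ 0 at y ∈ {6}; common: ∅.
  x = 6: f ≡ 0 at y ∈ {5, 7}; g ≡ 0 at y ∈ {7}; common: {7}.
  x = 7: f ≡ 0 at y ∈ ∅; g ≡ 0 at y ∈ {8}; common: ∅.
  x = 8: f ≡ 0 at y ∈ ∅; g ≡ 0 at y ∈ {9}; common: ∅.
  x = 9: f ≡ 0 at y ∈ {0, 1}; g ≡ 0 at y ∈ {10}; common: ∅.
  x = 10: f ≡ 0 at y ∈ {3, 9}; g ≡ 0 at y ∈ {0}; common: ∅.
Collecting: common zeros = {(0, 1), (6, 7)}, so the count is 2.
Comparison with the Bézout bound: 2 ≤ 2 = deg(f)·deg(g), as expected for curves with no common component (the bound is attained).


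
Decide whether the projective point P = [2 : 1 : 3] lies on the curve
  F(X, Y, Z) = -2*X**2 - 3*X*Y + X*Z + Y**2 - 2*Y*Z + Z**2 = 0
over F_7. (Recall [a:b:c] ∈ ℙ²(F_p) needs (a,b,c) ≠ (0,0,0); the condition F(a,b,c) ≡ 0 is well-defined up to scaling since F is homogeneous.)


F(2,1,3) ≡ 3 (mod 7); P is NOT on the curve.

Evaluate F(2, 1, 3) term-by-term (mod 7).
  -2*X**2 ↦ -2·4·1·1 = -8
  -3*X*Y ↦ -3·2·1·1 = -6
  X*Z ↦ 1·2·1·3 = 6
  Y**2 ↦ 1·1·1·1 = 1
  -2*Y*Z ↦ -2·1·1·3 = -6
  Z**2 ↦ 1·1·1·9 = 9
Sum: F(2, 1, 3) = (-8) + (-6) + (6) + (1) + (-6) + (9) = -4.
Reducing mod 7: -4 ≡ 3 (mod 7).
Since F(a, b, c) ≡ 3 ≠ 0 (mod 7), P does NOT lie on the curve.


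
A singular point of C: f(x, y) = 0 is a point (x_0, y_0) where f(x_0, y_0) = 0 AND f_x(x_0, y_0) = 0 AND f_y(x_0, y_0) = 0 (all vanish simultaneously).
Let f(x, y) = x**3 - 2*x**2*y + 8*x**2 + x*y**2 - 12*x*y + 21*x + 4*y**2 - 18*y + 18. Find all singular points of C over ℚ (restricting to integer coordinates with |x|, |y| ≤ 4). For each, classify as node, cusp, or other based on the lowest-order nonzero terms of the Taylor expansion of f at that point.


Singular points: {(-3, 0)}; classification: node.

Compute partial derivatives:
  f_x = 3*x**2 - 4*x*y + 16*x + y**2 - 12*y + 21.
  f_y = -2*x**2 + 2*x*y - 12*x + 8*y - 18.
Scan x_0 ∈ {−4, ..., 4}. For each x_0, f_y(x_0, y) is a polynomial in y; find its integer roots y ∈ {−4, ..., 4}, then test f_x and f at those candidates.
  x = -4: f_y(-4, y) = -2; no integer root y with |y| ≤ 4.
  x = -3: f_y(-3, y) = 2*y; vanishes at y ∈ {0}. (-3, 0): f_x = 0, f = 0 — SINGULAR.
  x = -2: f_y(-2, y) = 4*y - 2; no integer root y with |y| ≤ 4.
  x = -1: f_y(-1, y) = 6*y - 8; no integer root y with |y| ≤ 4.
  x = 0: f_y(0, y) = 8*y - 18; no integer root y with |y| ≤ 4.
  x = 1: f_y(1, y) = 10*y - 32; no integer root y with |y| ≤ 4.
  x = 2: f_y(2, y) = 12*y - 50; no integer root y with |y| ≤ 4.
  x = 3: f_y(3, y) = 14*y - 72; no integer root y with |y| ≤ 4.
  x = 4: f_y(4, y) = 16*y - 98; no integer root y with |y| ≤ 4.
Only singular point on the grid: (-3, 0).
Classify: substitute x = -3 + u, y = 0 + v and expand: f = u**3 - 2*u**2*v - u**2 + u*v**2 + v**2.
No constant or linear terms (consistent with a singular point). Quadratic part: -u**2 + v**2. Cubic part: u**3 - 2*u**2*v + u*v**2.
The quadratic part v**2 - u**2 = (v − u)(v + u) splits into two distinct linear factors, so there are two distinct tangent lines y − 0 = ±(x − -3) — this is a node (ordinary double point).
Classification: node.


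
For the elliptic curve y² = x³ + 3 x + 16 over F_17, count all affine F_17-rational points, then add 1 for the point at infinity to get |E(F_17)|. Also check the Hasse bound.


Affine points = {(0, 4), (0, 13), (2, 8), (2, 9), (3, 1), (3, 16), (8, 5), (8, 12), (10, 3), (10, 14), (13, 5), (13, 12), (15, 6), (15, 11)}; affine count = 14; |E(F_17)| = 15.

Discriminant check: Δ ∝ 4a³ + 27b² = 4·3³ + 27·16² = 4·27 + 27·256 ≡ 16 (mod 17). Nonzero ⇒ E is nonsingular.
For each x ∈ F_17, compute rhs = x³ + 3·x + 16 mod 17, then count y ∈ F_17 with y² ≡ rhs.
  x = 0: rhs = 16, matching y values: 4, 13 (2 points).
  x = 1: rhs = 3, matching y values: none (0 points).
  x = 2: rhs = 13, matching y values: 8, 9 (2 points).
  x = 3: rhs = 1, matching y values: 1, 16 (2 points).
  x = 4: rhs = 7, matching y values: none (0 points).
  x = 5: rhs = 3, matching y values: none (0 points).
  x = 6: rhs = 12, matching y values: none (0 points).
  x = 7: rhs = 6, matching y values: none (0 points).
  x = 8: rhs = 8, matching y values: 5, 12 (2 points).
  x = 9: rhs = 7, matching y values: none (0 points).
  x = 10: rhs = 9, matching y values: 3, 14 (2 points).
  x = 11: rhs = 3, matching y values: none (0 points).
  x = 12: rhs = 12, matching y values: none (0 points).
  x = 13: rhs = 8, matching y values: 5, 12 (2 points).
  x = 14: rhs = 14, matching y values: none (0 points).
  x = 15: rhs = 2, matching y values: 6, 11 (2 points).
  x = 16: rhs = 12, matching y values: none (0 points).
Total affine count: 14.
Full point count |E(F_17)| = 14 + 1 = 15.
Hasse bound: |15 − (17+1)| = |-3| = 3 ≤ 2√17 ≈ 8.2462 ✓.


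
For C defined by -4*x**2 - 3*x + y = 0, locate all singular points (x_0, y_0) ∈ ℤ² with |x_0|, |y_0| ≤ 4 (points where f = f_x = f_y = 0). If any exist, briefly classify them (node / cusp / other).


No singular points in the scanned grid; C is smooth there.

Compute partial derivatives:
  f_x = -8*x - 3.
  f_y = 1.
f_y = 1 is a nonzero constant, so f_y never vanishes: no point (x, y) can satisfy f = f_x = f_y = 0. In particular no (x, y) ∈ {−4, ..., 4}² is singular; the curve is smooth.


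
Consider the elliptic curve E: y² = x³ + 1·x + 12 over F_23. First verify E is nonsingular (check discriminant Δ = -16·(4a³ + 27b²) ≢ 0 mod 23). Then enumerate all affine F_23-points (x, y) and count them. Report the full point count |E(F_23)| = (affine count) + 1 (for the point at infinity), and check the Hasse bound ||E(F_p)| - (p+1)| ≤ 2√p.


Affine points = {(0, 9), (0, 14), (5, 2), (5, 21), (6, 2), (6, 21), (8, 7), (8, 16), (12, 2), (12, 21), (19, 6), (19, 17), (21, 5), (21, 18)}; affine count = 14; |E(F_23)| = 15.

Discriminant check: Δ ∝ 4a³ + 27b² = 4·1³ + 27·12² = 4·1 + 27·144 ≡ 5 (mod 23). Nonzero ⇒ E is nonsingular.
For each x ∈ F_23, compute rhs = x³ + 1·x + 12 mod 23, then count y ∈ F_23 with y² ≡ rhs.
  x = 0: rhs = 12, matching y values: 9, 14 (2 points).
  x = 1: rhs = 14, matching y values: none (0 points).
  x = 2: rhs = 22, matching y values: none (0 points).
  x = 3: rhs = 19, matching y values: none (0 points).
  x = 4: rhs = 11, matching y values: none (0 points).
  x = 5: rhs = 4, matching y values: 2, 21 (2 points).
  x = 6: rhs = 4, matching y values: 2, 21 (2 points).
  x = 7: rhs = 17, matching y values: none (0 points).
  x = 8: rhs = 3, matching y values: 7, 16 (2 points).
  x = 9: rhs = 14, matching y values: none (0 points).
  x = 10: rhs = 10, matching y values: none (0 points).
  x = 11: rhs = 20, matching y values: none (0 points).
  x = 12: rhs = 4, matching y values: 2, 21 (2 points).
  x = 13: rhs = 14, matching y values: none (0 points).
  x = 14: rhs = 10, matching y values: none (0 points).
  x = 15: rhs = 21, matching y values: none (0 points).
  x = 16: rhs = 7, matching y values: none (0 points).
  x = 17: rhs = 20, matching y values: none (0 points).
  x = 18: rhs = 20, matching y values: none (0 points).
  x = 19: rhs = 13, matching y values: 6, 17 (2 points).
  x = 20: rhs = 5, matching y values: none (0 points).
  x = 21: rhs = 2, matching y values: 5, 18 (2 points).
  x = 22: rhs = 10, matching y values: none (0 points).
Total affine count: 14.
Full point count |E(F_23)| = 14 + 1 = 15.
Hasse bound: |15 − (23+1)| = |-9| = 9 ≤ 2√23 ≈ 9.5917 ✓.


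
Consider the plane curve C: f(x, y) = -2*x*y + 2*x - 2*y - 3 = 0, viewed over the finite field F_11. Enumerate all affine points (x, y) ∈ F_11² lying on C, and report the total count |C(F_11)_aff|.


Affine F_11-points: {(0, 4), (1, 8), (2, 2), (3, 10), (4, 6), (5, 7), (6, 3), (7, 0), (8, 5), (9, 9)}; count = 10.

For each of the 121 pairs (x, y) ∈ F_11², evaluate f(x, y) mod 11. Record the zeros.
  x = 0: [0↦8, 1↦6, 2↦4, 3↦2, 4↦0, 5↦9, 6↦7, 7↦5, 8↦3, 9↦1, 10↦10]  zeros at y ∈ {4}
  x = 1: [0↦10, 1↦6, 2↦2, 3↦9, 4↦5, 5↦1, 6↦8, 7↦4, 8↦0, 9↦7, 10↦3]  zeros at y ∈ {8}
  x = 2: [0↦1, 1↦6, 2↦0, 3↦5, 4↦10, 5↦4, 6↦9, 7↦3, 8↦8, 9↦2, 10↦7]  zeros at y ∈ {2}
  x = 3: [0↦3, 1↦6, 2↦9, 3↦1, 4↦4, 5↦7, 6↦10, 7↦2, 8↦5, 9↦8, 10↦0]  zeros at y ∈ {10}
  x = 4: [0↦5, 1↦6, 2↦7, 3↦8, 4↦9, 5↦10, 6↦0, 7↦1, 8↦2, 9↦3, 10↦4]  zeros at y ∈ {6}
  x = 5: [0↦7, 1↦6, 2↦5, 3↦4, 4↦3, 5↦2, 6↦1, 7↦0, 8↦10, 9↦9, 10↦8]  zeros at y ∈ {7}
  x = 6: [0↦9, 1↦6, 2↦3, 3↦0, 4↦8, 5↦5, 6↦2, 7↦10, 8↦7, 9↦4, 10↦1]  zeros at y ∈ {3}
  x = 7: [0↦0, 1↦6, 2↦1, 3↦7, 4↦2, 5↦8, 6↦3, 7↦9, 8↦4, 9↦10, 10↦5]  zeros at y ∈ {0}
  x = 8: [0↦2, 1↦6, 2↦10, 3↦3, 4↦7, 5↦0, 6↦4, 7↦8, 8↦1, 9↦5, 10↦9]  zeros at y ∈ {5}
  x = 9: [0↦4, 1↦6, 2↦8, 3↦10, 4↦1, 5↦3, 6↦5, 7↦7, 8↦9, 9↦0, 10↦2]  zeros at y ∈ {9}
  x = 10: [0↦6, 1↦6, 2↦6, 3↦6, 4↦6, 5↦6, 6↦6, 7↦6, 8↦6, 9↦6, 10↦6]  zeros at y ∈ ∅
Collecting zeros: affine points = {(0, 4), (1, 8), (2, 2), (3, 10), (4, 6), (5, 7), (6, 3), (7, 0), (8, 5), (9, 9)}.
Total count |C(F_11)_aff| = 10.


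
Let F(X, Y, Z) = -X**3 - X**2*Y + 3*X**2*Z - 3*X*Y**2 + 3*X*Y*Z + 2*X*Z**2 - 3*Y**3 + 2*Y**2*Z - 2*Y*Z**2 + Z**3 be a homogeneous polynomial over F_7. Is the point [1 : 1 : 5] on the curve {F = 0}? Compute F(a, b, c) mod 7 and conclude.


F(1,1,5) ≡ 3 (mod 7); P is NOT on the curve.

Evaluate F(1, 1, 5) term-by-term (mod 7).
  -X**3 ↦ -1·1·1·1 = -1
  -X**2*Y ↦ -1·1·1·1 = -1
  3*X**2*Z ↦ 3·1·1·5 = 15
  -3*X*Y**2 ↦ -3·1·1·1 = -3
  3*X*Y*Z ↦ 3·1·1·5 = 15
  2*X*Z**2 ↦ 2·1·1·25 = 50
  -3*Y**3 ↦ -3·1·1·1 = -3
  2*Y**2*Z ↦ 2·1·1·5 = 10
  -2*Y*Z**2 ↦ -2·1·1·25 = -50
  Z**3 ↦ 1·1·1·125 = 125
Sum: F(1, 1, 5) = (-1) + (-1) + (15) + (-3) + (15) + (50) + (-3) + (10) + (-50) + (125) = 157.
Reducing mod 7: 157 ≡ 3 (mod 7).
Since F(a, b, c) ≡ 3 ≠ 0 (mod 7), P does NOT lie on the curve.


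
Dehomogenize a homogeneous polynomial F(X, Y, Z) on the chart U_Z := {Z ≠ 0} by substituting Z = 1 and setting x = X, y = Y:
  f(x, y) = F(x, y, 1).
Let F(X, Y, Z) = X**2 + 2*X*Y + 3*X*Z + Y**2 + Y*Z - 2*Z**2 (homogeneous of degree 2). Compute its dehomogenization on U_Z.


f(x, y) = x**2 + 2*x*y + 3*x + y**2 + y - 2

On U_Z we set Z = 1. Each monomial c·X^i·Y^j·Z^k in F becomes c·x^i·y^j·1^k = c·x^i·y^j.
Substituting Z = 1: F(X, Y, 1) = x**2 + 2*x*y + 3*x + y**2 + y - 2.
Note: deg(f) ≤ deg(F) = 2; strict inequality happens when F is divisible by Z (lost terms).


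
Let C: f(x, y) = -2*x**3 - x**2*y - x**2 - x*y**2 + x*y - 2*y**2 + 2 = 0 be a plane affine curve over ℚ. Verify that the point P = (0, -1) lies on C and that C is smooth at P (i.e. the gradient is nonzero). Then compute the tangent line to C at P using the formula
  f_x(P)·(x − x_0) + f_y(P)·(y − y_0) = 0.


Tangent line at P: -2*x + 4*y + 4 = 0.

Step 1: f(0, -1) = 0, so P lies on C.
Step 2: partial derivatives
  f_x(x, y) = -6*x**2 - 2*x*y - 2*x - y**2 + y, f_y(x, y) = -x**2 - 2*x*y + x - 4*y.
  f_x(P) = -2, f_y(P) = 4 (gradient nonzero, so P is smooth).
Step 3: tangent line at P: -2·(x − 0) + 4·(y − -1) = 0.
Expanding: -2*x + 4*y + 4 = 0.


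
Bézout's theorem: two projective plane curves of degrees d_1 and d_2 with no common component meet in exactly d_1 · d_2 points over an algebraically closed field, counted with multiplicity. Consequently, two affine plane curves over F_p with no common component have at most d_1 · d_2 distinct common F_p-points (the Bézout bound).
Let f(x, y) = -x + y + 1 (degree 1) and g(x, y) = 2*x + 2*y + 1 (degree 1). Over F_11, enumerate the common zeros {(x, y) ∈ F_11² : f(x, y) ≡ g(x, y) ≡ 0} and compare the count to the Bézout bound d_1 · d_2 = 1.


Common zeros: {(3, 2)}; count = 1; Bézout bound = 1.

deg(f) = 1, deg(g) = 1, so Bézout bound = 1.
Scan x ∈ F_11. For each x, list the y ∈ F_11 with f(x, y) ≡ 0 and those with g(x, y) ≡ 0 (mod 11); the common zeros in that column are the intersection.
  x = 0: f ≡ 0 at y ∈ {10}; g ≡ 0 at y ∈ {5}; common: ∅.
  x = 1: f ≡ 0 at y ∈ {0}; g ≡ 0 at y ∈ {4}; common: ∅.
  x = 2: f ≡ 0 at y ∈ {1}; g ≡ 0 at y ∈ {3}; common: ∅.
  x = 3: f ≡ 0 at y ∈ {2}; g ≡ 0 at y ∈ {2}; common: {2}.
  x = 4: f ≡ 0 at y ∈ {3}; g ≡ 0 at y ∈ {1}; common: ∅.
  x = 5: f ≡ 0 at y ∈ {4}; g ≡ 0 at y ∈ {0}; common: ∅.
  x = 6: f ≡ 0 at y ∈ {5}; g ≡ 0 at y ∈ {10}; common: ∅.
  x = 7: f ≡ 0 at y ∈ {6}; g ≡ 0 at y ∈ {9}; common: ∅.
  x = 8: f ≡ 0 at y ∈ {7}; g ≡ 0 at y ∈ {8}; common: ∅.
  x = 9: f ≡ 0 at y ∈ {8}; g ≡ 0 at y ∈ {7}; common: ∅.
  x = 10: f ≡ 0 at y ∈ {9}; g ≡ 0 at y ∈ {6}; common: ∅.
Collecting: common zeros = {(3, 2)}, so the count is 1.
Comparison with the Bézout bound: 1 ≤ 1 = deg(f)·deg(g), as expected for curves with no common component (the bound is attained).


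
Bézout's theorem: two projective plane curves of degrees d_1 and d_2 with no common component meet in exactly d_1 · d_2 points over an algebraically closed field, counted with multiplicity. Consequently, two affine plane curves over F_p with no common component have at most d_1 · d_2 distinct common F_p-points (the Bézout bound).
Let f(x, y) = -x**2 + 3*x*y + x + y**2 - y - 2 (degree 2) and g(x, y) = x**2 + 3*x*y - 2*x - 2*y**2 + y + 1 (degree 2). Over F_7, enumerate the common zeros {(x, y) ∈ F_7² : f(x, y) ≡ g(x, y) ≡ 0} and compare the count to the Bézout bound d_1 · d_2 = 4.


Common zeros: {(6, 1)}; count = 1; Bézout bound = 4.

deg(f) = 2, deg(g) = 2, so Bézout bound = 4.
Scan x ∈ F_7. For each x, list the y ∈ F_7 with f(x, y) ≡ 0 and those with g(x, y) ≡ 0 (mod 7); the common zeros in that column are the intersection.
  x = 0: f ≡ 0 at y ∈ {2, 6}; g ≡ 0 at y ∈ {1, 3}; common: ∅.
  x = 1: f ≡ 0 at y ∈ ∅; g ≡ 0 at y ∈ {0, 2}; common: ∅.
  x = 2: f ≡ 0 at y ∈ ∅; g ≡ 0 at y ∈ {2, 5}; common: ∅.
  x = 3: f ≡ 0 at y ∈ ∅; g ≡ 0 at y ∈ ∅; common: ∅.
  x = 4: f ≡ 0 at y ∈ {0, 3}; g ≡ 0 at y ∈ ∅; common: ∅.
  x = 5: f ≡ 0 at y ∈ {1, 6}; g ≡ 0 at y ∈ ∅; common: ∅.
  x = 6: f ≡ 0 at y ∈ {1, 3}; g ≡ 0 at y ∈ {1, 5}; common: {1}.
Collecting: common zeros = {(6, 1)}, so the count is 1.
Comparison with the Bézout bound: 1 ≤ 4 = deg(f)·deg(g), as expected for curves with no common component (the affine F_7-count falls short of the bound because intersections may lie at infinity, over extension fields, or carry multiplicity).


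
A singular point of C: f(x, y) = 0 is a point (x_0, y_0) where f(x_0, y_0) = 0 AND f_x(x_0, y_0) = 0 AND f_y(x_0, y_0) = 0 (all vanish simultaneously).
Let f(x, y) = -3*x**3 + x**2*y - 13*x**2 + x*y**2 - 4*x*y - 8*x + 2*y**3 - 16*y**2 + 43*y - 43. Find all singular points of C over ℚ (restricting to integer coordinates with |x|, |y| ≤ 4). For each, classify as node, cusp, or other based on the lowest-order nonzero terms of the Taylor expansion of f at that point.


Singular points: {(-1, 3)}; classification: node.

Compute partial derivatives:
  f_x = -9*x**2 + 2*x*y - 26*x + y**2 - 4*y - 8.
  f_y = x**2 + 2*x*y - 4*x + 6*y**2 - 32*y + 43.
Scan x_0 ∈ {−4, ..., 4}. For each x_0, f_y(x_0, y) is a polynomial in y; find its integer roots y ∈ {−4, ..., 4}, then test f_x and f at those candidates.
  x = -4: f_y(-4, y) = 6*y**2 - 40*y + 75; no integer root y with |y| ≤ 4.
  x = -3: f_y(-3, y) = 6*y**2 - 38*y + 64; no integer root y with |y| ≤ 4.
  x = -2: f_y(-2, y) = 6*y**2 - 36*y + 55; no integer root y with |y| ≤ 4.
  x = -1: f_y(-1, y) = 6*y**2 - 34*y + 48; vanishes at y ∈ {3}. (-1, 3): f_x = 0, f = 0 — SINGULAR.
  x = 0: f_y(0, y) = 6*y**2 - 32*y + 43; no integer root y with |y| ≤ 4.
  x = 1: f_y(1, y) = 6*y**2 - 30*y + 40; no integer root y with |y| ≤ 4.
  x = 2: f_y(2, y) = 6*y**2 - 28*y + 39; no integer root y with |y| ≤ 4.
  x = 3: f_y(3, y) = 6*y**2 - 26*y + 40; no integer root y with |y| ≤ 4.
  x = 4: f_y(4, y) = 6*y**2 - 24*y + 43; no integer root y with |y| ≤ 4.
Only singular point on the grid: (-1, 3).
Classify: substitute x = -1 + u, y = 3 + v and expand: f = -3*u**3 + u**2*v - u**2 + u*v**2 + 2*v**3 + v**2.
No constant or linear terms (consistent with a singular point). Quadratic part: -u**2 + v**2. Cubic part: -3*u**3 + u**2*v + u*v**2 + 2*v**3.
The quadratic part v**2 - u**2 = (v − u)(v + u) splits into two distinct linear factors, so there are two distinct tangent lines y − 3 = ±(x − -1) — this is a node (ordinary double point).
Classification: node.


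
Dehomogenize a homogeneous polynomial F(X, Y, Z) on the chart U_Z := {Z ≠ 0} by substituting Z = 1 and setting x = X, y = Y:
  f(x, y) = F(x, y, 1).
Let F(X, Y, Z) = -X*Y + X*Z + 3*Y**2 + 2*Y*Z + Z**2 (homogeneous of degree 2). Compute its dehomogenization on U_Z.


f(x, y) = -x*y + x + 3*y**2 + 2*y + 1

On U_Z we set Z = 1. Each monomial c·X^i·Y^j·Z^k in F becomes c·x^i·y^j·1^k = c·x^i·y^j.
Substituting Z = 1: F(X, Y, 1) = -x*y + x + 3*y**2 + 2*y + 1.
Note: deg(f) ≤ deg(F) = 2; strict inequality happens when F is divisible by Z (lost terms).


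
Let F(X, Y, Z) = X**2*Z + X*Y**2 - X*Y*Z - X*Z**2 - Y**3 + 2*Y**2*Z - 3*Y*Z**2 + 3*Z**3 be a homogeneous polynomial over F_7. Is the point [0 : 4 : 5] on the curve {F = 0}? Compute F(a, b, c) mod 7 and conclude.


F(0,4,5) ≡ 3 (mod 7); P is NOT on the curve.

Evaluate F(0, 4, 5) term-by-term (mod 7).
  X**2*Z ↦ 1·0·1·5 = 0
  X*Y**2 ↦ 1·0·16·1 = 0
  -X*Y*Z ↦ -1·0·4·5 = 0
  -X*Z**2 ↦ -1·0·1·25 = 0
  -Y**3 ↦ -1·1·64·1 = -64
  2*Y**2*Z ↦ 2·1·16·5 = 160
  -3*Y*Z**2 ↦ -3·1·4·25 = -300
  3*Z**3 ↦ 3·1·1·125 = 375
Sum: F(0, 4, 5) = (0) + (0) + (0) + (0) + (-64) + (160) + (-300) + (375) = 171.
Reducing mod 7: 171 ≡ 3 (mod 7).
Since F(a, b, c) ≡ 3 ≠ 0 (mod 7), P does NOT lie on the curve.


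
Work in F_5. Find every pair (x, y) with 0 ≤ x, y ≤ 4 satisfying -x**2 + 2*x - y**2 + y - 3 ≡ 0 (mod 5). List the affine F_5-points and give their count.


Affine F_5-points: {(0, 2), (0, 4), (2, 2), (2, 4)}; count = 4.

For each of the 25 pairs (x, y) ∈ F_5², evaluate f(x, y) mod 5. Record the zeros.
  x = 0: [0↦2, 1↦2, 2↦0, 3↦1, 4↦0]  zeros at y ∈ {2, 4}
  x = 1: [0↦3, 1↦3, 2↦1, 3↦2, 4↦1]  zeros at y ∈ ∅
  x = 2: [0↦2, 1↦2, 2↦0, 3↦1, 4↦0]  zeros at y ∈ {2, 4}
  x = 3: [0↦4, 1↦4, 2↦2, 3↦3, 4↦2]  zeros at y ∈ ∅
  x = 4: [0↦4, 1↦4, 2↦2, 3↦3, 4↦2]  zeros at y ∈ ∅
Collecting zeros: affine points = {(0, 2), (0, 4), (2, 2), (2, 4)}.
Total count |C(F_5)_aff| = 4.


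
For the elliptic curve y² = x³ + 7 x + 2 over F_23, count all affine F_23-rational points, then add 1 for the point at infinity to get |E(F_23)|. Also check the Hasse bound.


Affine points = {(0, 5), (0, 18), (2, 1), (2, 22), (3, 2), (3, 21), (4, 5), (4, 18), (5, 1), (5, 22), (7, 7), (7, 16), (8, 8), (8, 15), (9, 9), (9, 14), (13, 6), (13, 17), (15, 3), (15, 20), (16, 1), (16, 22), (18, 7), (18, 16), (19, 5), (19, 18), (20, 0), (21, 7), (21, 16)}; affine count = 29; |E(F_23)| = 30.

Discriminant check: Δ ∝ 4a³ + 27b² = 4·7³ + 27·2² = 4·343 + 27·4 ≡ 8 (mod 23). Nonzero ⇒ E is nonsingular.
For each x ∈ F_23, compute rhs = x³ + 7·x + 2 mod 23, then count y ∈ F_23 with y² ≡ rhs.
  x = 0: rhs = 2, matching y values: 5, 18 (2 points).
  x = 1: rhs = 10, matching y values: none (0 points).
  x = 2: rhs = 1, matching y values: 1, 22 (2 points).
  x = 3: rhs = 4, matching y values: 2, 21 (2 points).
  x = 4: rhs = 2, matching y values: 5, 18 (2 points).
  x = 5: rhs = 1, matching y values: 1, 22 (2 points).
  x = 6: rhs = 7, matching y values: none (0 points).
  x = 7: rhs = 3, matching y values: 7, 16 (2 points).
  x = 8: rhs = 18, matching y values: 8, 15 (2 points).
  x = 9: rhs = 12, matching y values: 9, 14 (2 points).
  x = 10: rhs = 14, matching y values: none (0 points).
  x = 11: rhs = 7, matching y values: none (0 points).
  x = 12: rhs = 20, matching y values: none (0 points).
  x = 13: rhs = 13, matching y values: 6, 17 (2 points).
  x = 14: rhs = 15, matching y values: none (0 points).
  x = 15: rhs = 9, matching y values: 3, 20 (2 points).
  x = 16: rhs = 1, matching y values: 1, 22 (2 points).
  x = 17: rhs = 20, matching y values: none (0 points).
  x = 18: rhs = 3, matching y values: 7, 16 (2 points).
  x = 19: rhs = 2, matching y values: 5, 18 (2 points).
  x = 20: rhs = 0, matching y values: 0 (1 points).
  x = 21: rhs = 3, matching y values: 7, 16 (2 points).
  x = 22: rhs = 17, matching y values: none (0 points).
Total affine count: 29.
Full point count |E(F_23)| = 29 + 1 = 30.
Hasse bound: |30 − (23+1)| = |6| = 6 ≤ 2√23 ≈ 9.5917 ✓.


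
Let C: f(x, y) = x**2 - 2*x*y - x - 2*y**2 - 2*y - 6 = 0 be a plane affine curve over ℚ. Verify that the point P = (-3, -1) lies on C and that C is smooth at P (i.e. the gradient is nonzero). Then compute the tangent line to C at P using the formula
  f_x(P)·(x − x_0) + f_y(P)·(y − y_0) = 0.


Tangent line at P: -5*x + 8*y - 7 = 0.

Step 1: f(-3, -1) = 0, so P lies on C.
Step 2: partial derivatives
  f_x(x, y) = 2*x - 2*y - 1, f_y(x, y) = -2*x - 4*y - 2.
  f_x(P) = -5, f_y(P) = 8 (gradient nonzero, so P is smooth).
Step 3: tangent line at P: -5·(x − -3) + 8·(y − -1) = 0.
Expanding: -5*x + 8*y - 7 = 0.


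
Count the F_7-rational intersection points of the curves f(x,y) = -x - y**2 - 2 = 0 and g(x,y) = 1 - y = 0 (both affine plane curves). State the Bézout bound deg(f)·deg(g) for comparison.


Common zeros: {(4, 1)}; count = 1; Bézout bound = 2.

deg(f) = 2, deg(g) = 1, so Bézout bound = 2.
Scan x ∈ F_7. For each x, list the y ∈ F_7 with f(x, y) ≡ 0 and those with g(x, y) ≡ 0 (mod 7); the common zeros in that column are the intersection.
  x = 0: f ≡ 0 at y ∈ ∅; g ≡ 0 at y ∈ {1}; common: ∅.
  x = 1: f ≡ 0 at y ∈ {2, 5}; g ≡ 0 at y ∈ {1}; common: ∅.
  x = 2: f ≡ 0 at y ∈ ∅; g ≡ 0 at y ∈ {1}; common: ∅.
  x = 3: f ≡ 0 at y ∈ {3, 4}; g ≡ 0 at y ∈ {1}; common: ∅.
  x = 4: f ≡ 0 at y ∈ {1, 6}; g ≡ 0 at y ∈ {1}; common: {1}.
  x = 5: f ≡ 0 at y ∈ {0}; g ≡ 0 at y ∈ {1}; common: ∅.
  x = 6: f ≡ 0 at y ∈ ∅; g ≡ 0 at y ∈ {1}; common: ∅.
Collecting: common zeros = {(4, 1)}, so the count is 1.
Comparison with the Bézout bound: 1 ≤ 2 = deg(f)·deg(g), as expected for curves with no common component (the affine F_7-count falls short of the bound because intersections may lie at infinity, over extension fields, or carry multiplicity).


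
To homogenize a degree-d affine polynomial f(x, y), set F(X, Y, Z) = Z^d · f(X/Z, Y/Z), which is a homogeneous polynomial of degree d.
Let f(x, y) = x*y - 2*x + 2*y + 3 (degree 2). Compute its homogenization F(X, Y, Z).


F(X, Y, Z) = X*Y - 2*X*Z + 2*Y*Z + 3*Z**2

deg(f) = 2.
Substitute x = X/Z, y = Y/Z into f, then multiply by Z^2.
  monomial 1·x^1·y^1 ↦ 1·X^1·Y^1·Z^0.
  monomial -2·x^1·y^0 ↦ -2·X^1·Y^0·Z^1.
  monomial 2·x^0·y^1 ↦ 2·X^0·Y^1·Z^1.
  monomial 3·x^0·y^0 ↦ 3·X^0·Y^0·Z^2.
Collecting: F(X, Y, Z) = X*Y - 2*X*Z + 2*Y*Z + 3*Z**2.


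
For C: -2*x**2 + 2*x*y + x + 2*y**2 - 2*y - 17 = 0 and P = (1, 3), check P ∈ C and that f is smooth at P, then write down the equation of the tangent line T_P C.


Tangent line at P: 3*x + 12*y - 39 = 0.

Step 1: f(1, 3) = 0, so P lies on C.
Step 2: partial derivatives
  f_x(x, y) = -4*x + 2*y + 1, f_y(x, y) = 2*x + 4*y - 2.
  f_x(P) = 3, f_y(P) = 12 (gradient nonzero, so P is smooth).
Step 3: tangent line at P: 3·(x − 1) + 12·(y − 3) = 0.
Expanding: 3*x + 12*y - 39 = 0.


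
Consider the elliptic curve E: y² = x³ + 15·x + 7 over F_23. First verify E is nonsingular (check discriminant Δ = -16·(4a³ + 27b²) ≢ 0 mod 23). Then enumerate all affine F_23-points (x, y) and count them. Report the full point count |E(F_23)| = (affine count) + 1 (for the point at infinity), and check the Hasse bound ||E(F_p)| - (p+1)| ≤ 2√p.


Affine points = {(1, 0), (4, 4), (4, 19), (5, 0), (7, 8), (7, 15), (8, 8), (8, 15), (11, 10), (11, 13), (12, 11), (12, 12), (17, 0), (20, 2), (20, 21)}; affine count = 15; |E(F_23)| = 16.

Discriminant check: Δ ∝ 4a³ + 27b² = 4·15³ + 27·7² = 4·3375 + 27·49 ≡ 11 (mod 23). Nonzero ⇒ E is nonsingular.
For each x ∈ F_23, compute rhs = x³ + 15·x + 7 mod 23, then count y ∈ F_23 with y² ≡ rhs.
  x = 0: rhs = 7, matching y values: none (0 points).
  x = 1: rhs = 0, matching y values: 0 (1 points).
  x = 2: rhs = 22, matching y values: none (0 points).
  x = 3: rhs = 10, matching y values: none (0 points).
  x = 4: rhs = 16, matching y values: 4, 19 (2 points).
  x = 5: rhs = 0, matching y values: 0 (1 points).
  x = 6: rhs = 14, matching y values: none (0 points).
  x = 7: rhs = 18, matching y values: 8, 15 (2 points).
  x = 8: rhs = 18, matching y values: 8, 15 (2 points).
  x = 9: rhs = 20, matching y values: none (0 points).
  x = 10: rhs = 7, matching y values: none (0 points).
  x = 11: rhs = 8, matching y values: 10, 13 (2 points).
  x = 12: rhs = 6, matching y values: 11, 12 (2 points).
  x = 13: rhs = 7, matching y values: none (0 points).
  x = 14: rhs = 17, matching y values: none (0 points).
  x = 15: rhs = 19, matching y values: none (0 points).
  x = 16: rhs = 19, matching y values: none (0 points).
  x = 17: rhs = 0, matching y values: 0 (1 points).
  x = 18: rhs = 14, matching y values: none (0 points).
  x = 19: rhs = 21, matching y values: none (0 points).
  x = 20: rhs = 4, matching y values: 2, 21 (2 points).
  x = 21: rhs = 15, matching y values: none (0 points).
  x = 22: rhs = 14, matching y values: none (0 points).
Total affine count: 15.
Full point count |E(F_23)| = 15 + 1 = 16.
Hasse bound: |16 − (23+1)| = |-8| = 8 ≤ 2√23 ≈ 9.5917 ✓.


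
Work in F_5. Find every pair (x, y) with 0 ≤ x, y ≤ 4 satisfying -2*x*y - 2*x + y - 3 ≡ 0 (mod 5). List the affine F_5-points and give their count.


Affine F_5-points: {(0, 3), (1, 0), (2, 1), (4, 2)}; count = 4.

For each of the 25 pairs (x, y) ∈ F_5², evaluate f(x, y) mod 5. Record the zeros.
  x = 0: [0↦2, 1↦3, 2↦4, 3↦0, 4↦1]  zeros at y ∈ {3}
  x = 1: [0↦0, 1↦4, 2↦3, 3↦2, 4↦1]  zeros at y ∈ {0}
  x = 2: [0↦3, 1↦0, 2↦2, 3↦4, 4↦1]  zeros at y ∈ {1}
  x = 3: [0↦1, 1↦1, 2↦1, 3↦1, 4↦1]  zeros at y ∈ ∅
  x = 4: [0↦4, 1↦2, 2↦0, 3↦3, 4↦1]  zeros at y ∈ {2}
Collecting zeros: affine points = {(0, 3), (1, 0), (2, 1), (4, 2)}.
Total count |C(F_5)_aff| = 4.


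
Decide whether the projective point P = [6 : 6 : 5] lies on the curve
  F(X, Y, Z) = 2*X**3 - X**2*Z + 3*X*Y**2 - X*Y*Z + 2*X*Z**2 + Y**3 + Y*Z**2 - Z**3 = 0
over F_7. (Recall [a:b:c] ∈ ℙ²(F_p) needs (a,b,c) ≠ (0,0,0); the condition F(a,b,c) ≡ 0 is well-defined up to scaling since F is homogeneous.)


F(6,6,5) ≡ 1 (mod 7); P is NOT on the curve.

Evaluate F(6, 6, 5) term-by-term (mod 7).
  2*X**3 ↦ 2·216·1·1 = 432
  -X**2*Z ↦ -1·36·1·5 = -180
  3*X*Y**2 ↦ 3·6·36·1 = 648
  -X*Y*Z ↦ -1·6·6·5 = -180
  2*X*Z**2 ↦ 2·6·1·25 = 300
  Y**3 ↦ 1·1·216·1 = 216
  Y*Z**2 ↦ 1·1·6·25 = 150
  -Z**3 ↦ -1·1·1·125 = -125
Sum: F(6, 6, 5) = (432) + (-180) + (648) + (-180) + (300) + (216) + (150) + (-125) = 1261.
Reducing mod 7: 1261 ≡ 1 (mod 7).
Since F(a, b, c) ≡ 1 ≠ 0 (mod 7), P does NOT lie on the curve.


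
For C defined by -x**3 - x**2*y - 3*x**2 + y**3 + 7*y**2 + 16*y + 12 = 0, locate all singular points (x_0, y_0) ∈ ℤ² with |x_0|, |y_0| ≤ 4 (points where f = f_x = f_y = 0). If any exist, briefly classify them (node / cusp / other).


Singular points: {(0, -2)}; classification: node.

Compute partial derivatives:
  f_x = -3*x**2 - 2*x*y - 6*x.
  f_y = -x**2 + 3*y**2 + 14*y + 16.
Scan x_0 ∈ {−4, ..., 4}. For each x_0, f_y(x_0, y) is a polynomial in y; find its integer roots y ∈ {−4, ..., 4}, then test f_x and f at those candidates.
  x = -4: f_y(-4, y) = 3*y**2 + 14*y; vanishes at y ∈ {0}. (-4, 0): f_x = -24 ≠ 0.
  x = -3: f_y(-3, y) = 3*y**2 + 14*y + 7; no integer root y with |y| ≤ 4.
  x = -2: f_y(-2, y) = 3*y**2 + 14*y + 12; no integer root y with |y| ≤ 4.
  x = -1: f_y(-1, y) = 3*y**2 + 14*y + 15; vanishes at y ∈ {-3}. (-1, -3): f_x = -3 ≠ 0.
  x = 0: f_y(0, y) = 3*y**2 + 14*y + 16; vanishes at y ∈ {-2}. (0, -2): f_x = 0, f = 0 — SINGULAR.
  x = 1: f_y(1, y) = 3*y**2 + 14*y + 15; vanishes at y ∈ {-3}. (1, -3): f_x = -3 ≠ 0.
  x = 2: f_y(2, y) = 3*y**2 + 14*y + 12; no integer root y with |y| ≤ 4.
  x = 3: f_y(3, y) = 3*y**2 + 14*y + 7; no integer root y with |y| ≤ 4.
  x = 4: f_y(4, y) = 3*y**2 + 14*y; vanishes at y ∈ {0}. (4, 0): f_x = -72 ≠ 0.
Only singular point on the grid: (0, -2).
Classify: substitute x = 0 + u, y = -2 + v and expand: f = -u**3 - u**2*v - u**2 + v**3 + v**2.
No constant or linear terms (consistent with a singular point). Quadratic part: -u**2 + v**2. Cubic part: -u**3 - u**2*v + v**3.
The quadratic part v**2 - u**2 = (v − u)(v + u) splits into two distinct linear factors, so there are two distinct tangent lines y − -2 = ±(x − 0) — this is a node (ordinary double point).
Classification: node.


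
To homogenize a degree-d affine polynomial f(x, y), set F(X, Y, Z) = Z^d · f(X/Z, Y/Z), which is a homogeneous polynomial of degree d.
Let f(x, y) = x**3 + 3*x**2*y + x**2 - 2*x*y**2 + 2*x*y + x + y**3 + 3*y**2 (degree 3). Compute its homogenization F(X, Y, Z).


F(X, Y, Z) = X**3 + 3*X**2*Y + X**2*Z - 2*X*Y**2 + 2*X*Y*Z + X*Z**2 + Y**3 + 3*Y**2*Z

deg(f) = 3.
Substitute x = X/Z, y = Y/Z into f, then multiply by Z^3.
  monomial 1·x^3·y^0 ↦ 1·X^3·Y^0·Z^0.
  monomial 3·x^2·y^1 ↦ 3·X^2·Y^1·Z^0.
  monomial 1·x^2·y^0 ↦ 1·X^2·Y^0·Z^1.
  monomial -2·x^1·y^2 ↦ -2·X^1·Y^2·Z^0.
  monomial 2·x^1·y^1 ↦ 2·X^1·Y^1·Z^1.
  monomial 1·x^1·y^0 ↦ 1·X^1·Y^0·Z^2.
  monomial 1·x^0·y^3 ↦ 1·X^0·Y^3·Z^0.
  monomial 3·x^0·y^2 ↦ 3·X^0·Y^2·Z^1.
Collecting: F(X, Y, Z) = X**3 + 3*X**2*Y + X**2*Z - 2*X*Y**2 + 2*X*Y*Z + X*Z**2 + Y**3 + 3*Y**2*Z.
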